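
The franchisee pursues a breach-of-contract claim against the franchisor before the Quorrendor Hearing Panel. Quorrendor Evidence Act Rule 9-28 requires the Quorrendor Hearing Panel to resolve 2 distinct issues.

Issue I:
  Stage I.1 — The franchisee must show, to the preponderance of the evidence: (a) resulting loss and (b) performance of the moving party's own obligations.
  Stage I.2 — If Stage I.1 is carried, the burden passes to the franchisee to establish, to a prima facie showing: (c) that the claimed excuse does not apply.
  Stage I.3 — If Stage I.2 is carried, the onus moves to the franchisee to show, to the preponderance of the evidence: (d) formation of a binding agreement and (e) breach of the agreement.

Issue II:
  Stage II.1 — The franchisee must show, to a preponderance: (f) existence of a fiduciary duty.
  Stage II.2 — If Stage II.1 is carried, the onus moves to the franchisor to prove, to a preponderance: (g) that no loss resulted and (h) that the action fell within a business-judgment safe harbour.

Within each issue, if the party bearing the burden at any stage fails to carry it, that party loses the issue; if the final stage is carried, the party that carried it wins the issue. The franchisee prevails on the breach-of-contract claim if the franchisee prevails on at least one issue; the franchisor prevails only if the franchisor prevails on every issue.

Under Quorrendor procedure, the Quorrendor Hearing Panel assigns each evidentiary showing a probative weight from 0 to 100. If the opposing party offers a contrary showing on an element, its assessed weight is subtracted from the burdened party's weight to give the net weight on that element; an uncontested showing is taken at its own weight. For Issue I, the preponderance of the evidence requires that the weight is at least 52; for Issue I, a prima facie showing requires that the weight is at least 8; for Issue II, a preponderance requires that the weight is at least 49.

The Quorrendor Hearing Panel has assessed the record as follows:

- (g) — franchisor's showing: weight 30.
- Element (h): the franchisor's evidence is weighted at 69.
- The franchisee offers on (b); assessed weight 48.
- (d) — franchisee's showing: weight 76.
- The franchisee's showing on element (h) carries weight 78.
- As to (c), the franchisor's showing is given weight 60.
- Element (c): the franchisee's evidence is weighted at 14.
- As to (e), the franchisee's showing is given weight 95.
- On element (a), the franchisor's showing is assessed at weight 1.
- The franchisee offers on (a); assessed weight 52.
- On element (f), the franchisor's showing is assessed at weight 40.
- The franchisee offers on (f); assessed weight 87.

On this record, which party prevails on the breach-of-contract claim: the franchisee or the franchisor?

— Issue I —
Stage I.1 (franchisee, the preponderance of the evidence, weight is at least 52): (a) net 52−1=51 < 52 — fails; (b) 48 < 52 — fails.
  Not every element is met, so the franchisee fails to carry Stage I.1.
So the franchisor prevails on this issue.
— Issue II —
Stage II.1 — burden on franchisee; standard: a preponderance (weight is at least 49).
    (f): 87 − 40 = 47 < 49 [not met]
  Not every element is met, so the franchisee fails to carry Stage II.1.
The analysis ends at Stage II.1; the franchisor prevails on this issue.
Per-issue: Issue I → franchisor; Issue II → franchisor. The franchisee must prevail on at least one issue; overall, the franchisor prevails.

franchisor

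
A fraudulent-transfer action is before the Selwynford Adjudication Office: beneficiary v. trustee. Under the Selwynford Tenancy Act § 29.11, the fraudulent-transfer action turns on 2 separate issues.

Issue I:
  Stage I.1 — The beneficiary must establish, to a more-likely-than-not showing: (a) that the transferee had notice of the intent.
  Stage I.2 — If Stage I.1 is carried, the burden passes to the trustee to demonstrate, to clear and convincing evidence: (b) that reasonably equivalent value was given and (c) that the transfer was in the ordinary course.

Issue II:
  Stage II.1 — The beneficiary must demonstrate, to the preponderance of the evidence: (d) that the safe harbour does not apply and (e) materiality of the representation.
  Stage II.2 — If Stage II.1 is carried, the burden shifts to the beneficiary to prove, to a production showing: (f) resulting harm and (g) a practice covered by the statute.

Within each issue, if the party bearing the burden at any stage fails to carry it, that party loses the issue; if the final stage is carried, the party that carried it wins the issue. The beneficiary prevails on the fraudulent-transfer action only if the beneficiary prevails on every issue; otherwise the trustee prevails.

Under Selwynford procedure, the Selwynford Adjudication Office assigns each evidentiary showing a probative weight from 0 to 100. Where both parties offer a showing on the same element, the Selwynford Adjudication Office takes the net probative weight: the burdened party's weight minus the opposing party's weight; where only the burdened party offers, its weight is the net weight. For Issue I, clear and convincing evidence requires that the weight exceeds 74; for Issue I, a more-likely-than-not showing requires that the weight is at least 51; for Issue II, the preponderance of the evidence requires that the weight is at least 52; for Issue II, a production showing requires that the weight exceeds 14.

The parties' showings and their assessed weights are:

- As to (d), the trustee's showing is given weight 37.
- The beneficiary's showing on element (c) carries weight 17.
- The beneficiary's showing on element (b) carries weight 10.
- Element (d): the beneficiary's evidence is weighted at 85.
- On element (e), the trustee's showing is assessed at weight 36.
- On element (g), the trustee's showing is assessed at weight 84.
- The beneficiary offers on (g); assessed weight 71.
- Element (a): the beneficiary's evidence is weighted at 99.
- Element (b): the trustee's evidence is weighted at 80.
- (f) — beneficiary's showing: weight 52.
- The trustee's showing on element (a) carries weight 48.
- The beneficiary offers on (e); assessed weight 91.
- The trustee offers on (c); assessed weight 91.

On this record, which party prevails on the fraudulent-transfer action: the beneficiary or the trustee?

— Issue I —
Stage I.1 (beneficiary, a more-likely-than-not showing, weight is at least 51): (a) net 99−48=51 ≥ 51 — meets.
  The beneficiary carries Stage I.1; the trustee now bears the burden.
Stage I.2 (trustee, clear and convincing evidence, weight exceeds 74): (b) net 80−10=70 ≤ 74 — fails; (c) net 91−17=74 ≤ 74 — fails.
  Not every element is met, so the trustee fails to carry Stage I.2.
The analysis ends at Stage I.2; the beneficiary prevails on this issue.
— Issue II —
Stage II.1 — burden on beneficiary; standard: the preponderance of the evidence (weight is at least 52).
    (d): 85 − 37 = 48 < 52 [not met]
    (e): 91 − 36 = 55 ≥ 52 [met]
  Not every element is met, so the beneficiary fails to carry Stage II.1.
The analysis ends at Stage II.1; the trustee prevails on this issue.
Per-issue: Issue I → beneficiary; Issue II → trustee. The beneficiary must prevail on every issue; overall, the trustee prevails.

trustee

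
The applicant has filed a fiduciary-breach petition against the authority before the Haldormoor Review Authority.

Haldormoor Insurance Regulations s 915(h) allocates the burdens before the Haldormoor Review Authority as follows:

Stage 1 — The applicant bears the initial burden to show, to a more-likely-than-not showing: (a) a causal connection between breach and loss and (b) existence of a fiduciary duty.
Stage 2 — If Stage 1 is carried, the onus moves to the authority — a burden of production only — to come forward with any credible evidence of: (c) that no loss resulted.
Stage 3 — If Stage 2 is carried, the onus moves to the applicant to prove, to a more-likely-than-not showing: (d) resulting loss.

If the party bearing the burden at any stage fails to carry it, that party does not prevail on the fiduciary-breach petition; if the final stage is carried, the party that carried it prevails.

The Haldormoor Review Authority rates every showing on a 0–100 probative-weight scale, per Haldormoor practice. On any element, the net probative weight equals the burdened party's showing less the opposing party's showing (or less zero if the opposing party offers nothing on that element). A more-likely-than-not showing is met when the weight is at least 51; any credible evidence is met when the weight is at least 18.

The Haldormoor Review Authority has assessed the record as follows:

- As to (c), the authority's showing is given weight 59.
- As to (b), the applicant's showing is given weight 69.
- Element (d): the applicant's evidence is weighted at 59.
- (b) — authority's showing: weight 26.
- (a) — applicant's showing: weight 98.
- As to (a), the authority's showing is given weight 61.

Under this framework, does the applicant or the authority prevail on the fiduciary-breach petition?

At Stage 1 the applicant must meet a more-likely-than-not showing (weight is at least 51): on (a) the weight is 98 less the opposing 61 gives net 37, which does not reach 51, so (a) does not meet the standard; on (b) the weight is 69 less the opposing 26 gives net 43, which does not reach 51, so (b) does not meet the standard.
  Not every element is met, so the applicant fails to carry Stage 1.
The analysis ends at Stage 1; the authority prevails.

authority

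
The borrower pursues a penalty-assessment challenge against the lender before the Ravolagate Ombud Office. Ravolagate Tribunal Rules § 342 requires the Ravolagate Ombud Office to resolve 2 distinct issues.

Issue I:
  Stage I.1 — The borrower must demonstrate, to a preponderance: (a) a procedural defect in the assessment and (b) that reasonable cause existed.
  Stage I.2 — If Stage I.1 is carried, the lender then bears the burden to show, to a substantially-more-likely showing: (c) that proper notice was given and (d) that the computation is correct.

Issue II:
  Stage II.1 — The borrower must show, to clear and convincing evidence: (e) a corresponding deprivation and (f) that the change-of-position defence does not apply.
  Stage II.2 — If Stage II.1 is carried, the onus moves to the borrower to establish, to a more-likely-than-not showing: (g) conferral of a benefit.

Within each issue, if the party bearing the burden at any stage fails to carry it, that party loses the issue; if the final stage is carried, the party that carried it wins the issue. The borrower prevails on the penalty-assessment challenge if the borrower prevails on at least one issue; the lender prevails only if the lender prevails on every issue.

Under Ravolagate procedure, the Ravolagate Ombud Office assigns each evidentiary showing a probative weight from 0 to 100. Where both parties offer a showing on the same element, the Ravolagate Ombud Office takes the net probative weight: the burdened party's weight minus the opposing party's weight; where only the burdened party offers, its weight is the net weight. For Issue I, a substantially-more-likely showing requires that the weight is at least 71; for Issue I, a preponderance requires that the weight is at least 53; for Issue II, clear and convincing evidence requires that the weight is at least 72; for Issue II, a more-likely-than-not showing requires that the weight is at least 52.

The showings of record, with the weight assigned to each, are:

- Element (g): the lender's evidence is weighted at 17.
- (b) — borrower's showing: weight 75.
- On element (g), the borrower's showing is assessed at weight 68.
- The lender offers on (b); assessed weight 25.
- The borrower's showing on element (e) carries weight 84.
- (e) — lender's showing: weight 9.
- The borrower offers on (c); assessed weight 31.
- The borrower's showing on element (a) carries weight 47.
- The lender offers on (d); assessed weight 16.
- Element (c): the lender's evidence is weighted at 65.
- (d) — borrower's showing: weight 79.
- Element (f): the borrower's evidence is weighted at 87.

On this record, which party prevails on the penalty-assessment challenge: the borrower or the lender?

lender

— Issue I —
At Stage I.1 the borrower must meet a preponderance (weight is at least 53): on (a) the weight is 47, < 53, so (a) does not meet the standard; on (b) the weight is 75 less the opposing 25 gives net 50, < 53, so (b) does not meet the standard.
  Not every element is met, so the borrower fails to carry Stage I.1.
The lender prevails on this issue.
— Issue II —
At Stage II.1 the borrower must meet clear and convincing evidence (weight is at least 72): on (e) the weight is 84 less the opposing 9 gives net 75, which does reach 72, so (e) meets the standard; on (f) the weight is 87, ≥ 72, so (f) meets the standard.
  Stage II.1 is satisfied; the borrower continues to bear the burden.
At Stage II.2 the borrower must meet a more-likely-than-not showing (weight is at least 52): on (g) the weight is 68 less the opposing 17 gives net 51, < 52, so (g) does not meet the standard.
  Not every element is met, so the borrower fails to carry Stage II.2.
The lender prevails on this issue.
Per-issue: Issue I → lender; Issue II → lender. The borrower must prevail on at least one issue; overall, the lender prevails.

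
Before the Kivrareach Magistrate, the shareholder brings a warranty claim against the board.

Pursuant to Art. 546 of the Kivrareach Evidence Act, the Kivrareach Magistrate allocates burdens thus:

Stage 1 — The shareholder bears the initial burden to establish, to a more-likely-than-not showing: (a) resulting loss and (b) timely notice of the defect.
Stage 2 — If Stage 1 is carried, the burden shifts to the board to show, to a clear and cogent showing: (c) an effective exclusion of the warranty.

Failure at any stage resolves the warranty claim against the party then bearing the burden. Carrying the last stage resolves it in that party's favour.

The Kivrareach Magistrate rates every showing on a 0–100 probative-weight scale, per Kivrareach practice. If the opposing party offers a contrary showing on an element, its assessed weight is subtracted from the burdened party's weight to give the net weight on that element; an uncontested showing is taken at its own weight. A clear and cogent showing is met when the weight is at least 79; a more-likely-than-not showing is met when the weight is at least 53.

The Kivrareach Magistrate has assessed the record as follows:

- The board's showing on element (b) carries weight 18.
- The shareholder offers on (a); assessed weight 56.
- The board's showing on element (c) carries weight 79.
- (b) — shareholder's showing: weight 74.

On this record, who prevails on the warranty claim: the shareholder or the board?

Stage 1 — burden on shareholder; standard: a more-likely-than-not showing (weight is at least 53).
    (a): 56 ≥ 53 [met]
    (b): 74 − 18 = 56 ≥ 53 [met]
  Stage 1 is satisfied; the onus moves to the board.
Stage 2 — burden on board; standard: a clear and cogent showing (weight is at least 79).
    (c): 79 ≥ 79 [met]
  The board carries the last stage.
Every stage carried; the board prevails.

board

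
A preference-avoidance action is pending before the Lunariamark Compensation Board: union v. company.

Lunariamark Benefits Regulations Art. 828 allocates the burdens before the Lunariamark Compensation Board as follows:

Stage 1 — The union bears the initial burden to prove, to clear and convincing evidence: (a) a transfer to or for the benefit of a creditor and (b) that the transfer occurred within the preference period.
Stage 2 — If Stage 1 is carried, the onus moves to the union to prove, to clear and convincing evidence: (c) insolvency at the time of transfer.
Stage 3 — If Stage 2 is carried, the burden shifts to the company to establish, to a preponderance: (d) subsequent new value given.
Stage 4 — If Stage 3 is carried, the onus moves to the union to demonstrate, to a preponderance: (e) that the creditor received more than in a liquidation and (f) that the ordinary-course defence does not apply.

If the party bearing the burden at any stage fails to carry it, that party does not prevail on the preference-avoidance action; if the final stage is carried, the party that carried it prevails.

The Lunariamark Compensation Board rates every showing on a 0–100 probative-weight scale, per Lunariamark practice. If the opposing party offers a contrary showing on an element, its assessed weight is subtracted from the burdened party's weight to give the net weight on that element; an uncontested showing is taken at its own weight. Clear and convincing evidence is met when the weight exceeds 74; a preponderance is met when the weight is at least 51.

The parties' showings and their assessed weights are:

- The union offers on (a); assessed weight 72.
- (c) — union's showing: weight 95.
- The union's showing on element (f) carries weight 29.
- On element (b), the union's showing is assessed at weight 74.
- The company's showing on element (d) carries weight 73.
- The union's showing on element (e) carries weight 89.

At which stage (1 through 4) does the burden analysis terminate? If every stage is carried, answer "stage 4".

stage 1

Stage 1 (union, clear and convincing evidence, weight exceeds 74): (a) 72 ≤ 74 — fails; (b) 74 ≤ 74 — fails.
  Stage 1 not carried; the union fails its burden.
So the company prevails.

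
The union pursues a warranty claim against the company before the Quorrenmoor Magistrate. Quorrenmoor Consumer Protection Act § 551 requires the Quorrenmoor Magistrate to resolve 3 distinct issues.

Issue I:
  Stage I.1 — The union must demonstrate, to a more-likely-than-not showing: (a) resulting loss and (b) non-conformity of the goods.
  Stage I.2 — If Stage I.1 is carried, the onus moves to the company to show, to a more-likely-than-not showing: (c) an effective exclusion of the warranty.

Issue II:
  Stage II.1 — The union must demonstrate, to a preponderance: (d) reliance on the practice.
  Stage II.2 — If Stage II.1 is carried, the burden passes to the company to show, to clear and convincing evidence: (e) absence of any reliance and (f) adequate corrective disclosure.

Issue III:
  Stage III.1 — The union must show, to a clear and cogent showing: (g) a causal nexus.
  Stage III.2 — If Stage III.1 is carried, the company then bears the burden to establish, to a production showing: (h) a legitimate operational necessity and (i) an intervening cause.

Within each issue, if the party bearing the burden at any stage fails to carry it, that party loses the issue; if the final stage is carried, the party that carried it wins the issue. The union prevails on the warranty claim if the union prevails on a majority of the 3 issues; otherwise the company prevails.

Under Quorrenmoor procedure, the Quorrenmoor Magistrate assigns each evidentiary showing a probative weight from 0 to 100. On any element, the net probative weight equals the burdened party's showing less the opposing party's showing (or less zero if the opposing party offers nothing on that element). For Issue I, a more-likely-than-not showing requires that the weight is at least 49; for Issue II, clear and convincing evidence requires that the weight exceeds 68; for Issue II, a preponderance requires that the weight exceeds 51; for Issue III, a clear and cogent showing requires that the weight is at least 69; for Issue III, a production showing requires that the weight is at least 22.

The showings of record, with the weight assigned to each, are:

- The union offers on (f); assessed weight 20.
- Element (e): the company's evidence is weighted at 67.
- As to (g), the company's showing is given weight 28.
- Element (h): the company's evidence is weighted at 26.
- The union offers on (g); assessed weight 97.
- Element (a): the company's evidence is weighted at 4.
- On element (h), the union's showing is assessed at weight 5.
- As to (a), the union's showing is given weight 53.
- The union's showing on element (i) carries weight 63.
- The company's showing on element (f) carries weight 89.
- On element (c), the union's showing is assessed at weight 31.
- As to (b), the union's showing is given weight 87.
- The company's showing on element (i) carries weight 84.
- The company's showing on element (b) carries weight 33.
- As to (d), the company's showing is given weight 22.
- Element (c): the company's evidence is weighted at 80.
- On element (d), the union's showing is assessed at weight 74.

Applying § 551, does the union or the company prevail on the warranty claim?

union

— Issue I —
Stage I.1 — burden on union; standard: a more-likely-than-not showing (weight is at least 49).
    (a): 53 − 4 = 49 ≥ 49 [met]
    (b): 87 − 33 = 54 ≥ 49 [met]
  All elements met. The burden passes to the company.
Stage I.2 — burden on company; standard: a more-likely-than-not showing (weight is at least 49).
    (c): 80 − 31 = 49 ≥ 49 [met]
  The company carries the last stage.
Every stage carried; the company prevails on this issue.
— Issue II —
Stage II.1 (union, a preponderance, weight exceeds 51): (d) net 74−22=52 > 51 — meets.
  Stage II.1 is satisfied; the onus moves to the company.
Stage II.2 (company, clear and convincing evidence, weight exceeds 68): (e) 67 ≤ 68 — fails; (f) net 89−20=69 > 68 — meets.
  Stage II.2 not carried; the company fails its burden.
The union prevails on this issue.
— Issue III —
Stage III.1 — burden on union; standard: a clear and cogent showing (weight is at least 69).
    (g): 97 − 28 = 69 ≥ 69 [met]
  Stage III.1 carried; the burden shifts to the company.
Stage III.2 — burden on company; standard: a production showing (weight is at least 22).
    (h): 26 − 5 = 21 < 22 [not met]
    (i): 84 − 63 = 21 < 22 [not met]
  The company does not carry Stage III.2.
The union prevails on this issue.
Per-issue: Issue I → company; Issue II → union; Issue III → union. The union must prevail on a majority of issues; overall, the union prevails.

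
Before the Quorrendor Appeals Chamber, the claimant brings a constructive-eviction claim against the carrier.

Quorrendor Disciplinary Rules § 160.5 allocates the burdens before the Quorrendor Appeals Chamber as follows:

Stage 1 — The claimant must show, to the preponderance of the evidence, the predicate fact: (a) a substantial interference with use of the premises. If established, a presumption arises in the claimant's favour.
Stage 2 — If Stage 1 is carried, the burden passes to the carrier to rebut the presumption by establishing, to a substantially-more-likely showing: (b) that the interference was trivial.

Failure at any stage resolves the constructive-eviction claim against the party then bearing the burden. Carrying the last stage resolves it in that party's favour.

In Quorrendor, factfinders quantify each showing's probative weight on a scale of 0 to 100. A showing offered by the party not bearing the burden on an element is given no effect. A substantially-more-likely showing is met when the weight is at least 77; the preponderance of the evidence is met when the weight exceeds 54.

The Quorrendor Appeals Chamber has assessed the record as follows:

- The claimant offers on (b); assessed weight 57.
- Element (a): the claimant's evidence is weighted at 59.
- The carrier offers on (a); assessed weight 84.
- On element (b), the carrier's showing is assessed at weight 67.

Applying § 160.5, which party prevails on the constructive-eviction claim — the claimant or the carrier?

claimant

At Stage 1 the claimant must meet the preponderance of the evidence (weight exceeds 54): on (a) the weight is 59 (the carrier's 84 is given no effect), > 54, so (a) meets the standard.
  Stage 1 is satisfied; the onus moves to the carrier.
At Stage 2 the carrier must meet a substantially-more-likely showing (weight is at least 77): on (b) the weight is 67 (the claimant's 57 is given no effect), < 77, so (b) does not meet the standard.
  Not every element is met, so the carrier fails to carry Stage 2.
The analysis ends at Stage 2; the claimant prevails.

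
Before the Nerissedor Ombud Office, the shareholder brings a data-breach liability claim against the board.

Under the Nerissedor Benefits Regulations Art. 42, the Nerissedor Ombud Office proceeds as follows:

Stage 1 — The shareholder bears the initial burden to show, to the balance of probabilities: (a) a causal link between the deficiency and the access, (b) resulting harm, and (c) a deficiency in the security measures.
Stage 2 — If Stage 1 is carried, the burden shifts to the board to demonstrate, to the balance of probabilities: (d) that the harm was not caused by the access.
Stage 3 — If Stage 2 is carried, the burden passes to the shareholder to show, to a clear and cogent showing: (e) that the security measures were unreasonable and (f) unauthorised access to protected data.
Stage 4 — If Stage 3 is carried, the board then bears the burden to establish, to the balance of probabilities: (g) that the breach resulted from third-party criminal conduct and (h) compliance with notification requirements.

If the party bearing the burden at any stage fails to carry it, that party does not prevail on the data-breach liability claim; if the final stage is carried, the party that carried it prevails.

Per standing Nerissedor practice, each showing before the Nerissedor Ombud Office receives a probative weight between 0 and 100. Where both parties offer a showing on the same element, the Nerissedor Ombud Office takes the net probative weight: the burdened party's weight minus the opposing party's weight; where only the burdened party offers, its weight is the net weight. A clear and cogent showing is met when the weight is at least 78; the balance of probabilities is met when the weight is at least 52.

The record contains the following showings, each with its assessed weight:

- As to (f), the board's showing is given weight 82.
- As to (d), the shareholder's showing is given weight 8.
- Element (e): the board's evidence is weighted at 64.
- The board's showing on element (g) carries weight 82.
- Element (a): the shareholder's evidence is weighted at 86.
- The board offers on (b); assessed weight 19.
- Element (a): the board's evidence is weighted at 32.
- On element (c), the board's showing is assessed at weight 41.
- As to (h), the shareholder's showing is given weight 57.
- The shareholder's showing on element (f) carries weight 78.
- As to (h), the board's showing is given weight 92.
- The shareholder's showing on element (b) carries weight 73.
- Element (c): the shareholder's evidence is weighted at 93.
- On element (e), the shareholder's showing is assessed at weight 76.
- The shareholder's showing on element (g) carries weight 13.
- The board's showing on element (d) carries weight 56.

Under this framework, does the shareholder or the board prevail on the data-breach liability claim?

At Stage 1 the shareholder must meet the balance of probabilities (weight is at least 52): on (a) the weight is 86 less the opposing 32 gives net 54, ≥ 52, so (a) meets the standard; on (b) the weight is 73 less the opposing 19 gives net 54, ≥ 52, so (b) meets the standard; on (c) the weight is 93 less the opposing 41 gives net 52, ≥ 52, so (c) meets the standard.
  All elements met. The burden passes to the board.
At Stage 2 the board must meet the balance of probabilities (weight is at least 52): on (d) the weight is 56 less the opposing 8 gives net 48, < 52, so (d) does not meet the standard.
  Stage 2 not carried; the board fails its burden.
The analysis ends at Stage 2; the shareholder prevails.

shareholder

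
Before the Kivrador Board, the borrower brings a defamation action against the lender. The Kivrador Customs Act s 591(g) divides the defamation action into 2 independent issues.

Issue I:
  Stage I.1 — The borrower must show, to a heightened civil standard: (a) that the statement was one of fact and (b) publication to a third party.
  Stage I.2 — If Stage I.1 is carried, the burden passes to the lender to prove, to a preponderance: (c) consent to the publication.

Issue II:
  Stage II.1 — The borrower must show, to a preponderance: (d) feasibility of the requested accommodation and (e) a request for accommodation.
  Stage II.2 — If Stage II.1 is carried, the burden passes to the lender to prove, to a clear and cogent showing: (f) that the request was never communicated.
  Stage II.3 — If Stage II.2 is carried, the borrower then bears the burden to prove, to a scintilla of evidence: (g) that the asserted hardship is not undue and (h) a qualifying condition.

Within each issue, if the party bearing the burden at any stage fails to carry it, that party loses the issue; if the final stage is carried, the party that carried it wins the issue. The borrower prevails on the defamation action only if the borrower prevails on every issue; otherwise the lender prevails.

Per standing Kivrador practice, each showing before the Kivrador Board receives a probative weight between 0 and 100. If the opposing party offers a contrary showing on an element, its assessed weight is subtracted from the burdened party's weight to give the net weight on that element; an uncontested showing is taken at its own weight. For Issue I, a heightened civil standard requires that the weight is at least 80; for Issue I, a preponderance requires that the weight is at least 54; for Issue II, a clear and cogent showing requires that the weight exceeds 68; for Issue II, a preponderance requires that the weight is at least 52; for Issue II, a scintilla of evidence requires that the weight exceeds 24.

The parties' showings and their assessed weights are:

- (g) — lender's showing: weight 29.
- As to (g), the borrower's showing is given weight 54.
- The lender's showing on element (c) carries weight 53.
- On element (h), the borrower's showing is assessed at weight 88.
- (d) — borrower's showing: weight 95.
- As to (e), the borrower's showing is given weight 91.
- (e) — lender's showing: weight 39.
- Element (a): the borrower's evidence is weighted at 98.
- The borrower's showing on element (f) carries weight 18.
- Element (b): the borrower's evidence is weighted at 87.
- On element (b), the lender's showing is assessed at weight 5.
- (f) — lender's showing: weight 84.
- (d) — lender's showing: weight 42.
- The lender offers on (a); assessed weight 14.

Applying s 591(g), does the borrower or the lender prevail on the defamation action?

borrower

— Issue I —
Stage I.1 (borrower, a heightened civil standard, weight is at least 80): (a) net 98−14=84 ≥ 80 — meets; (b) net 87−5=82 ≥ 80 — meets.
  All elements met. The burden passes to the lender.
Stage I.2 (lender, a preponderance, weight is at least 54): (c) 53 < 54 — fails.
  The lender does not carry Stage I.2.
So the borrower prevails on this issue.
— Issue II —
Stage II.1 — burden on borrower; standard: a preponderance (weight is at least 52).
    (d): 95 − 42 = 53 ≥ 52 [met]
    (e): 91 − 39 = 52 ≥ 52 [met]
  Stage II.1 is satisfied; the onus moves to the lender.
Stage II.2 — burden on lender; standard: a clear and cogent showing (weight exceeds 68).
    (f): 84 − 18 = 66 ≤ 68 [not met]
  Not every element is met, so the lender fails to carry Stage II.2.
The borrower prevails on this issue.
Per-issue: Issue I → borrower; Issue II → borrower. The borrower must prevail on every issue; overall, the borrower prevails.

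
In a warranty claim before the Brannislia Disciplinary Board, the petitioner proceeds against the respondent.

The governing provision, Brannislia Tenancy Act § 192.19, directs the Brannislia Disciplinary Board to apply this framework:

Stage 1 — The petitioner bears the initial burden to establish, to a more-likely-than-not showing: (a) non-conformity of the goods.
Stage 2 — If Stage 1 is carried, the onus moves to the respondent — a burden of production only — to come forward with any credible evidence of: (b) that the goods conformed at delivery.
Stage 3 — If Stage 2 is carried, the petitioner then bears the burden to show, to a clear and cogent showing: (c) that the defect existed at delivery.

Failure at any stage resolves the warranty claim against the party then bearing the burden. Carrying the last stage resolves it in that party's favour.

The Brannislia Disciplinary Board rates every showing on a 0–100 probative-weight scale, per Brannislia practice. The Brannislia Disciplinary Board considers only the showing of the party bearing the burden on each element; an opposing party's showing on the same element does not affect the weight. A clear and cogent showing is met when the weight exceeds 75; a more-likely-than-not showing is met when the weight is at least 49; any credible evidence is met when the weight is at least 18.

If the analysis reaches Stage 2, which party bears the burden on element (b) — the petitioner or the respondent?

Stage 2's rule assigns the burden to the respondent (to any credible evidence).

respondent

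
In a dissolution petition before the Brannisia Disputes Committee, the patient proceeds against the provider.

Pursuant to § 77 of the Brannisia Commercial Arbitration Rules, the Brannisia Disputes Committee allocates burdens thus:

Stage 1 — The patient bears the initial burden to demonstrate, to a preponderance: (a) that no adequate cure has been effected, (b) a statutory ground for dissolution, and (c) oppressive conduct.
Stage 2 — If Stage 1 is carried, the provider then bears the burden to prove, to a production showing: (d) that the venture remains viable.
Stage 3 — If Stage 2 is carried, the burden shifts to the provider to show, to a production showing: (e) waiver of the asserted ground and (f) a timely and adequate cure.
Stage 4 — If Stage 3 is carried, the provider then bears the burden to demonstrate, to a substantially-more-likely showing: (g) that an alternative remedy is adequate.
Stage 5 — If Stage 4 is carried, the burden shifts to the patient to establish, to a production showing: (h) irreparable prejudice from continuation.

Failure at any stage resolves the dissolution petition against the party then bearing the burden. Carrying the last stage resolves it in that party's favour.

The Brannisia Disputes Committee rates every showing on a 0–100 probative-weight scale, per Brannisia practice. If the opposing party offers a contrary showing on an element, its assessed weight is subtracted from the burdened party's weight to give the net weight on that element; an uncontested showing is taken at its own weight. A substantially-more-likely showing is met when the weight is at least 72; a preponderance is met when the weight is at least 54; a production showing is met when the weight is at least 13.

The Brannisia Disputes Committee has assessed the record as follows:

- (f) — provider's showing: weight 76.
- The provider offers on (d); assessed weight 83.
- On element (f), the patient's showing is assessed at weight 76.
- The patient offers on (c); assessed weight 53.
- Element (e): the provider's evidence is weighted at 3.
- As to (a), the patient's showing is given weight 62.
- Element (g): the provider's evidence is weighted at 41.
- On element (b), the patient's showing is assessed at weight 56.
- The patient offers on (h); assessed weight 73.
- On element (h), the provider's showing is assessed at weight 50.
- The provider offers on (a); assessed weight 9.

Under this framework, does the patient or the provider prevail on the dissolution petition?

Stage 1 — burden on patient; standard: a preponderance (weight is at least 54).
    (a): 62 − 9 = 53 < 54 [not met]
    (b): 56 ≥ 54 [met]
    (c): 53 < 54 [not met]
  Stage 1 not carried; the patient fails its burden.
The provider prevails.

provider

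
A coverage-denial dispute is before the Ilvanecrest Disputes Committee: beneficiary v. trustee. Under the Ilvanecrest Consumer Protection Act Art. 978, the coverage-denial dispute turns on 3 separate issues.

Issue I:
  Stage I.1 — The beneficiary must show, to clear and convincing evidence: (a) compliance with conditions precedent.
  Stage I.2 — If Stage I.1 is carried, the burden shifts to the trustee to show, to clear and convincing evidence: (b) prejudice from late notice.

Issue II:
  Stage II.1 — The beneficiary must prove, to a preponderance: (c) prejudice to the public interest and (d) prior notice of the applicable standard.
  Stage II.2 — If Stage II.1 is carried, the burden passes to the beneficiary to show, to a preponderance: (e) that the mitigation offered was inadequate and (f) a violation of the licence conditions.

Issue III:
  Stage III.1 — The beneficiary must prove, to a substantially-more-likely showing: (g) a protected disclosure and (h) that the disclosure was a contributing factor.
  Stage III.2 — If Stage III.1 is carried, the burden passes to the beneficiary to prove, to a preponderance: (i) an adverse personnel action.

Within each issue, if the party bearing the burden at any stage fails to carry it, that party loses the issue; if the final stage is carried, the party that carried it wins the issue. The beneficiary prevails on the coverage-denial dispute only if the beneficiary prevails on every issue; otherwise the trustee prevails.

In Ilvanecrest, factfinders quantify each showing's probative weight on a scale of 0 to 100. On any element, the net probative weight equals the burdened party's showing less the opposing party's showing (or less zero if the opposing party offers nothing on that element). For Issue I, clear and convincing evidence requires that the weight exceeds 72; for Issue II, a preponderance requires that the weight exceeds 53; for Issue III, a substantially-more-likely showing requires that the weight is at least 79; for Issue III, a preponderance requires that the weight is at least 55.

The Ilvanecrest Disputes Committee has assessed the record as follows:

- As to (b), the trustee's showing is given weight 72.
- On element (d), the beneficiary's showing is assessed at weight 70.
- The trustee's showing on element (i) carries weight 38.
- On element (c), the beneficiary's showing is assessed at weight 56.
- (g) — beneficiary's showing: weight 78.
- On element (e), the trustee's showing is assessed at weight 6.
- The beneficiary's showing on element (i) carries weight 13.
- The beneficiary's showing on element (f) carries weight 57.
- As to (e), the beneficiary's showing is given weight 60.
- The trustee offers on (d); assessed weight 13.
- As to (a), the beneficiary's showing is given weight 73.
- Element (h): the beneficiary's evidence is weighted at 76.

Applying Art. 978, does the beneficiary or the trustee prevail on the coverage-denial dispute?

— Issue I —
At Stage I.1 the beneficiary must meet clear and convincing evidence (weight exceeds 72): on (a) the weight is 73, > 72, so (a) meets the standard.
  All elements met. The burden passes to the trustee.
At Stage I.2 the trustee must meet clear and convincing evidence (weight exceeds 72): on (b) the weight is 72, which does not exceed 72, so (b) does not meet the standard.
  Not every element is met, so the trustee fails to carry Stage I.2.
The analysis ends at Stage I.2; the beneficiary prevails on this issue.
— Issue II —
Stage II.1 (beneficiary, a preponderance, weight exceeds 53): (c) 56 > 53 — meets; (d) net 70−13=57 > 53 — meets.
  Stage II.1 is satisfied; the beneficiary continues to bear the burden.
Stage II.2 (beneficiary, a preponderance, weight exceeds 53): (e) net 60−6=54 > 53 — meets; (f) 57 > 53 — meets.
  Stage II.2 carried; the final stage is satisfied.
With every stage satisfied, the beneficiary prevails on this issue.
— Issue III —
Stage III.1 — burden on beneficiary; standard: a substantially-more-likely showing (weight is at least 79).
    (g): 78 < 79 [not met]
    (h): 76 < 79 [not met]
  Stage III.1 not carried; the beneficiary fails its burden.
So the trustee prevails on this issue.
Per-issue: Issue I → beneficiary; Issue II → beneficiary; Issue III → trustee. The beneficiary must prevail on every issue; overall, the trustee prevails.

trustee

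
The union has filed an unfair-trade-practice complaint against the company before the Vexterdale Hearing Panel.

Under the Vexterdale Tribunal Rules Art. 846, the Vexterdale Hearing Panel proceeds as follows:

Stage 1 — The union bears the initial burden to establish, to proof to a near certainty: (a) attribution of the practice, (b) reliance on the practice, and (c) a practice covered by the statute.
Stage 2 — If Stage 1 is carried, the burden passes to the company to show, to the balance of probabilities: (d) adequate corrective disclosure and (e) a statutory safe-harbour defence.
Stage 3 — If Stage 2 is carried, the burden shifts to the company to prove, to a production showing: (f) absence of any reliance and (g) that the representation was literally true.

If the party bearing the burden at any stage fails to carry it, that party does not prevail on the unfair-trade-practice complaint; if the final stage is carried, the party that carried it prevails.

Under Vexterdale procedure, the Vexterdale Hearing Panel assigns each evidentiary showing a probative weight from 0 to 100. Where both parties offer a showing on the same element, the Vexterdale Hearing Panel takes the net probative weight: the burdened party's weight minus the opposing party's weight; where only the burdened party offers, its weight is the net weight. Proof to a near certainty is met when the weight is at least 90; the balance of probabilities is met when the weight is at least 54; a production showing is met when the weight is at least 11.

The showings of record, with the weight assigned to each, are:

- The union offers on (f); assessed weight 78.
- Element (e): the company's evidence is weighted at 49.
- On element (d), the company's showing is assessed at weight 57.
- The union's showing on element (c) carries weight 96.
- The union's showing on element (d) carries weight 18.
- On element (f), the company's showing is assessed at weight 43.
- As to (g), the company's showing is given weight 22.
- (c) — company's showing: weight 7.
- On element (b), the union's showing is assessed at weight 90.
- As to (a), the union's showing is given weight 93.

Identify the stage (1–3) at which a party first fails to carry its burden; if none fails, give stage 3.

stage 1

Stage 1 (union, proof to a near certainty, weight is at least 90): (a) 93 ≥ 90 — meets; (b) 90 ≥ 90 — meets; (c) net 96−7=89 < 90 — fails.
  Stage 1 not carried; the union fails its burden.
The analysis ends at Stage 1; the company prevails.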